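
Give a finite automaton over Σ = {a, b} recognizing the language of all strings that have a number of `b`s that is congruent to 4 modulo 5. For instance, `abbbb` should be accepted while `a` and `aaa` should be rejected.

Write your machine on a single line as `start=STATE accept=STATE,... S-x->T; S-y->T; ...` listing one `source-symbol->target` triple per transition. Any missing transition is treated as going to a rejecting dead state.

The only thing that matters is how many `b`s have appeared, reduced mod 5. Use one state per residue: s0 for 0, …, s4 for 4. Reading `b` moves to the next residue; anything else stays put. s4 is accepting.
A 5-state machine:
        a   b  
>  s0   s0  s1 
   s1   s1  s2 
   s2   s2  s3 
   s3   s3  s4 
 * s4   s4  s0 
(> = start, * = accepting)

start=s0; accept=s4; s0-a->s0; s0-b->s1; s1-a->s1; s1-b->s2; s2-a->s2; s2-b->s3; s3-a->s3; s3-b->s4; s4-a->s4; s4-b->s0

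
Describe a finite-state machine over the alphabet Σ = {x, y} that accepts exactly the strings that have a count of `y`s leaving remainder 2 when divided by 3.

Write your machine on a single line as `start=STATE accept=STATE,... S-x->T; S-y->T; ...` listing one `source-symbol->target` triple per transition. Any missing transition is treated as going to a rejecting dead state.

start=q0; accept=q2; q0-x->q0; q0-y->q1; q1-x->q1; q1-y->q2; q2-x->q2; q2-y->q0

The only thing that matters is how many `y`s have appeared, reduced mod 3. Use one state per residue: q0 for 0, …, q2 for 2. Reading `y` moves to the next residue; anything else stays put. q2 is accepting.
3 states suffice.
        x   y  
>  q0   q0  q1 
   q1   q1  q2 
 * q2   q2  q0 
(> = start, * = accepting)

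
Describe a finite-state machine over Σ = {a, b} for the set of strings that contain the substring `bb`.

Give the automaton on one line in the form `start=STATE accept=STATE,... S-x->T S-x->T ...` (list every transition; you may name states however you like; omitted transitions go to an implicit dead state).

start=q0 accept=q2 q0-a->q0 q0-b->q1 q1-a->q0 q1-b->q2 q2-a->q2 q2-b->q2

Track how much of `bb` has been matched so far: state q0 is no progress, q2 is the absorbing accept state reached once `bb` has occurred. Intermediate states record partial matches; on a mismatch, fall back to the longest reusable overlap.
With 3 states:
        a   b  
>  q0   q0  q1 
   q1   q0  q2 
 * q2   q2  q2 
(> = start, * = accepting)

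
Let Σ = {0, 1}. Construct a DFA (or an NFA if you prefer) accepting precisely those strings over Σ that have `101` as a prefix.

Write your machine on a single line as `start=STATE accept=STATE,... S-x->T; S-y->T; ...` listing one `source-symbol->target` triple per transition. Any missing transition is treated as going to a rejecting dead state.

start=s0; accept=s3; s0-0->s4; s0-1->s1; s1-0->s2; s1-1->s4; s2-0->s4; s2-1->s3; s3-0->s3; s3-1->s3; s4-0->s4; s4-1->s4

Check the first 3 symbols one by one: s0 through s2 record how many have matched `101` so far; any wrong symbol goes to the dead state s4. After all 3 match we enter the accepting sink s3.
A 5-state machine:
        0   1  
>  s0   s4  s1 
   s1   s2  s4 
   s2   s4  s3 
 * s3   s3  s3 
   s4   s4  s4 
(> = start, * = accepting)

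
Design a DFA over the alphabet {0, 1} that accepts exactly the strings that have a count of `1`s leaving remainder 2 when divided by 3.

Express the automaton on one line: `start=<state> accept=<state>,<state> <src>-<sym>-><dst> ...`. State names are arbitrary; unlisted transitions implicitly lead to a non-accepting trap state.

Keep the running count of `1`s modulo 3: each `1` advances along the cycle A → B → C → A while other symbols loop. Accept at C.
With 3 states:
       0  1 
>  A   A  B 
   B   B  C 
 * C   C  A 
(> = start, * = accepting)

start=A accept=C A-0->A A-1->B B-0->B B-1->C C-0->C C-1->A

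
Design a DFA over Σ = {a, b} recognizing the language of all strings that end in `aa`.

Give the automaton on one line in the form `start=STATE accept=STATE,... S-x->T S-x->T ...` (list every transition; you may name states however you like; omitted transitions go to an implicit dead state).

Remember how much of `aa` the current input suffix matches. State s0 means no match yet; s1 means the last symbol is `a`; s2 means the last 2 symbols are `aa`. Only s2 accepts. On a mismatch, fall back to the longest proper suffix that is still a prefix of `aa`.
With 3 states:
        a   b  
>  s0   s1  s0 
   s1   s2  s0 
 * s2   s2  s0 
(> = start, * = accepting)

start=s0 accept=s2 s0-a->s1 s0-b->s0 s1-a->s2 s1-b->s0 s2-a->s2 s2-b->s0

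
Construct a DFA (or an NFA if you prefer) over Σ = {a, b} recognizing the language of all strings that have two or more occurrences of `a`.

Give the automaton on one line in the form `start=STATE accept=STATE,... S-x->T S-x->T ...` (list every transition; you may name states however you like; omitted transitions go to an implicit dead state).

start=s0 accept=s2,s3 s0-a->s1 s0-b->s0 s1-a->s2 s1-b->s1 s2-a->s3 s2-b->s2 s3-a->s3 s3-b->s3

Only the number of `a`s matters, and only up to 3. Make a chain s0 → s1 → s2 → s3 advanced by each `a` (with s3 absorbing); every other symbol self-loops. The accepting set is {s2, s3}.
A 4-state machine:
        a   b  
>  s0   s1  s0 
   s1   s2  s1 
 * s2   s3  s2 
 * s3   s3  s3 
(> = start, * = accepting)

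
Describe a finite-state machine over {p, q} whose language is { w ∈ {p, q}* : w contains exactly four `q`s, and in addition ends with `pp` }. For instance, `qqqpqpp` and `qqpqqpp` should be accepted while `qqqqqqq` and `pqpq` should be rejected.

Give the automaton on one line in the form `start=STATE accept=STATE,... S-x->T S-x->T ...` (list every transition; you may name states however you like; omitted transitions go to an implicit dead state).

Build one automaton per condition and run them in lockstep. One (6 states) tracks the count of `q`s, saturating at 5; the other (3 states) tracks how much of the suffix `pp` has currently been matched. Each combined state is a pair, one component from each; accept when both components accept. Equivalent product states are then merged.
8 states suffice.
        p   q  
>  S0   S0  S1 
   S1   S1  S2 
   S2   S2  S3 
   S3   S3  S4 
   S4   S5  S6 
   S5   S7  S6 
   S6   S6  S6 
 * S7   S7  S6 
(> = start, * = accepting)

start=S0 accept=S7 S0-p->S0 S0-q->S1 S1-p->S1 S1-q->S2 S2-p->S2 S2-q->S3 S3-p->S3 S3-q->S4 S4-p->S5 S4-q->S6 S5-p->S7 S5-q->S6 S6-p->S6 S6-q->S6 S7-p->S7 S7-q->S6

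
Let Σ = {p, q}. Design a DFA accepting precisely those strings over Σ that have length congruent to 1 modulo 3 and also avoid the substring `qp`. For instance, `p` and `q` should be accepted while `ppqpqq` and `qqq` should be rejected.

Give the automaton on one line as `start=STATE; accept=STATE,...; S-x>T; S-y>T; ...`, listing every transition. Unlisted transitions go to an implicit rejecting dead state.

start=A; accept=B,C; A-p>B; A-q>C; B-p>D; B-q>E; C-p>F; C-q>E; D-p>A; D-q>G; E-p>H; E-q>G; F-p>H; F-q>H; G-p>I; G-q>C; H-p>I; H-q>I; I-p>F; I-q>F

Run two small machines in parallel and take their product. The first has 3 states tracking the input length modulo 3; the second has 3 states tracking partial matches of the forbidden pattern `qp`. A product state is a pair (one from each), accepting exactly when both do.
9 states suffice.
       p  q 
>  A   B  C 
 * B   D  E 
 * C   F  E 
   D   A  G 
   E   H  G 
   F   H  H 
   G   I  C 
   H   I  I 
   I   F  F 
(> = start, * = accepting)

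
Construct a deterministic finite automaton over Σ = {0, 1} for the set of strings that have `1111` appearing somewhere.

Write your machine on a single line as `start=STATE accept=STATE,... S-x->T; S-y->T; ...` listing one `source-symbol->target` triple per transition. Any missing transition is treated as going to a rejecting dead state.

Track how much of `1111` has been matched so far: state q0 is no progress, q4 is the absorbing accept state reached once `1111` has occurred. Intermediate states record partial matches; on a mismatch, fall back to the longest reusable overlap.
With 5 states:
        0   1  
>  q0   q0  q1 
   q1   q0  q2 
   q2   q0  q3 
   q3   q0  q4 
 * q4   q4  q4 
(> = start, * = accepting)

start=q0; accept=q4; q0-0->q0; q0-1->q1; q1-0->q0; q1-1->q2; q2-0->q0; q2-1->q3; q3-0->q0; q3-1->q4; q4-0->q4; q4-1->q4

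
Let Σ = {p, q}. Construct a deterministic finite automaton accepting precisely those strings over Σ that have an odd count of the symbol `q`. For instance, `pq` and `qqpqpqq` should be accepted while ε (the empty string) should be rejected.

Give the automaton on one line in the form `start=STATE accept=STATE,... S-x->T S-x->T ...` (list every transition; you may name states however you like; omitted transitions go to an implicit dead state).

start=s0 accept=s1 s0-p->s0 s0-q->s1 s1-p->s1 s1-q->s0

Keep the running count of `q`s modulo 2: each `q` advances along the cycle s0 → s1 → s0 while other symbols loop. Accept at s1.
2 states suffice.
        p   q  
>  s0   s0  s1 
 * s1   s1  s0 
(> = start, * = accepting)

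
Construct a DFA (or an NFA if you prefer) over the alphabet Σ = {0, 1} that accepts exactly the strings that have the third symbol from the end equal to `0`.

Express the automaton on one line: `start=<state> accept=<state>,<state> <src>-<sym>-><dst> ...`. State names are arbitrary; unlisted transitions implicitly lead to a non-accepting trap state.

A DFA must remember the last 3 symbols (since which symbol is third-to-last isn't known until the input ends). Use one state per possible window of the last ≤3 symbols; accept from those whose window starts with `0`.
15 states suffice.
          0    1  
>  S0     S1   S2 
   S1     S3   S4 
   S2     S5   S6 
   S3     S7   S8 
   S4     S9  S10 
   S5    S11  S12 
   S6    S13  S14 
 * S7     S7   S8 
 * S8     S9  S10 
 * S9    S11  S12 
 * S10   S13  S14 
   S11    S7   S8 
   S12    S9  S10 
   S13   S11  S12 
   S14   S13  S14 
(> = start, * = accepting)

start=S0 accept=S7,S8,S9,S10 S0-0->S1 S0-1->S2 S1-0->S3 S1-1->S4 S2-0->S5 S2-1->S6 S3-0->S7 S3-1->S8 S4-0->S9 S4-1->S10 S5-0->S11 S5-1->S12 S6-0->S13 S6-1->S14 S7-0->S7 S7-1->S8 S8-0->S9 S8-1->S10 S9-0->S11 S9-1->S12 S10-0->S13 S10-1->S14 S11-0->S7 S11-1->S8 S12-0->S9 S12-1->S10 S13-0->S11 S13-1->S12 S14-0->S13 S14-1->S14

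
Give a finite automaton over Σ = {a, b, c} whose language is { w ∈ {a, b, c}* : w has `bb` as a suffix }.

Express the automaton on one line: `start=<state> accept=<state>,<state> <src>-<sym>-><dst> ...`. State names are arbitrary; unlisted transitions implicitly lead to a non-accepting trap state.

start=q0 accept=q2 q0-a->q0 q0-b->q1 q0-c->q0 q1-a->q0 q1-b->q2 q1-c->q0 q2-a->q0 q2-b->q2 q2-c->q0

Let each state record the length of the longest suffix of the input read so far that is also a prefix of `bb`. q1 means the last symbol is `b`; q2 means the last 2 symbols are `bb`. Accept only at q2, where the string currently ends in `bb`.
        a   b   c  
>  q0   q0  q1  q0 
   q1   q0  q2  q0 
 * q2   q0  q2  q0 
(> = start, * = accepting)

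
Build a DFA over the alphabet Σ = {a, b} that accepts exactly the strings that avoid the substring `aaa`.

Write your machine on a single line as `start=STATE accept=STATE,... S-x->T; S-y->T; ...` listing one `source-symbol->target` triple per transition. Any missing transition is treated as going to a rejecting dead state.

Track partial matches of the forbidden pattern `aaa`. State q3 is a dead state reached once `aaa` has occurred; every other state accepts. q0 means no part of `aaa` is currently matched.
With 4 states:
        a   b  
>* q0   q1  q0 
 * q1   q2  q0 
 * q2   q3  q0 
   q3   q3  q3 
(> = start, * = accepting)

start=q0; accept=q0,q1,q2; q0-a->q1; q0-b->q0; q1-a->q2; q1-b->q0; q2-a->q3; q2-b->q0; q3-a->q3; q3-b->q3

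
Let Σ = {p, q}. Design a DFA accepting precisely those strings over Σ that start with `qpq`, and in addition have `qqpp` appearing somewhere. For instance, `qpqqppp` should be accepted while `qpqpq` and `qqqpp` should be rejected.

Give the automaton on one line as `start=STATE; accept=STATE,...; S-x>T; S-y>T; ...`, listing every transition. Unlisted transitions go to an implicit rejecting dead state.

Build one automaton per condition and run them in lockstep. One (5 states) tracks whether the input so far still matches the prefix `qpq`; the other (5 states) tracks whether and how much of `qqpp` has been seen. Each combined state is a pair, one component from each; accept when both components accept.
13 states suffice.
          p    q  
>  s0     s1   s2 
   s1     s1   s3 
   s2     s4   s5 
   s3     s1   s5 
   s4     s1   s6 
   s5     s7   s5 
   s6     s8   s9 
   s7    s10   s3 
   s8     s8   s6 
   s9    s11   s9 
   s10   s10  s10 
   s11   s12   s6 
 * s12   s12  s12 
(> = start, * = accepting)

start=s0; accept=s12; s0-p>s1; s0-q>s2; s1-p>s1; s1-q>s3; s2-p>s4; s2-q>s5; s3-p>s1; s3-q>s5; s4-p>s1; s4-q>s6; s5-p>s7; s5-q>s5; s6-p>s8; s6-q>s9; s7-p>s10; s7-q>s3; s8-p>s8; s8-q>s6; s9-p>s11; s9-q>s9; s10-p>s10; s10-q>s10; s11-p>s12; s11-q>s6; s12-p>s12; s12-q>s12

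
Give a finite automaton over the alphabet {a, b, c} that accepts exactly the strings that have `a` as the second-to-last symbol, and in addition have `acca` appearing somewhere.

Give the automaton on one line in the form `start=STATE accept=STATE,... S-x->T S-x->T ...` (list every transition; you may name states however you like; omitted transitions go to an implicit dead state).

start=q0 accept=q15,q16,q17 q0-a->q1 q0-b->q2 q0-c->q3 q1-a->q4 q1-b->q5 q1-c->q6 q2-a->q7 q2-b->q8 q2-c->q9 q3-a->q10 q3-b->q11 q3-c->q12 q4-a->q4 q4-b->q5 q4-c->q6 q5-a->q7 q5-b->q8 q5-c->q9 q6-a->q10 q6-b->q11 q6-c->q13 q7-a->q4 q7-b->q5 q7-c->q6 q8-a->q7 q8-b->q8 q8-c->q9 q9-a->q10 q9-b->q11 q9-c->q12 q10-a->q4 q10-b->q5 q10-c->q6 q11-a->q7 q11-b->q8 q11-c->q9 q12-a->q10 q12-b->q11 q12-c->q12 q13-a->q14 q13-b->q11 q13-c->q12 q14-a->q15 q14-b->q16 q14-c->q17 q15-a->q15 q15-b->q16 q15-c->q17 q16-a->q18 q16-b->q19 q16-c->q20 q17-a->q14 q17-b->q21 q17-c->q22 q18-a->q15 q18-b->q16 q18-c->q17 q19-a->q18 q19-b->q19 q19-c->q20 q20-a->q14 q20-b->q21 q20-c->q22 q21-a->q18 q21-b->q19 q21-c->q20 q22-a->q14 q22-b->q21 q22-c->q22

Build one automaton per condition and run them in lockstep. The first has 13 states tracking the last 2 symbols read; the second has 5 states tracking whether and how much of `acca` has been seen. A product state is a pair (one from each), accepting exactly when both do.
          a    b    c  
>  q0     q1   q2   q3 
   q1     q4   q5   q6 
   q2     q7   q8   q9 
   q3    q10  q11  q12 
   q4     q4   q5   q6 
   q5     q7   q8   q9 
   q6    q10  q11  q13 
   q7     q4   q5   q6 
   q8     q7   q8   q9 
   q9    q10  q11  q12 
   q10    q4   q5   q6 
   q11    q7   q8   q9 
   q12   q10  q11  q12 
   q13   q14  q11  q12 
   q14   q15  q16  q17 
 * q15   q15  q16  q17 
 * q16   q18  q19  q20 
 * q17   q14  q21  q22 
   q18   q15  q16  q17 
   q19   q18  q19  q20 
   q20   q14  q21  q22 
   q21   q18  q19  q20 
   q22   q14  q21  q22 
(> = start, * = accepting)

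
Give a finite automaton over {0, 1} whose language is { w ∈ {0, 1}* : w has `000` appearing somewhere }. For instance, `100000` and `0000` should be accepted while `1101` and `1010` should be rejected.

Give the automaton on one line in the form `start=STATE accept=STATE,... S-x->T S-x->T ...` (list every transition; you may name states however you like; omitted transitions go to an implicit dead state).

States q0..q2 record the length of the longest prefix of `000` that matches the current input suffix. Reaching q3 means `000` has been seen, and we stay there forever. Accept from q3.
        0   1  
>  q0   q1  q0 
   q1   q2  q0 
   q2   q3  q0 
 * q3   q3  q3 
(> = start, * = accepting)

start=q0 accept=q3 q0-0->q1 q0-1->q0 q1-0->q2 q1-1->q0 q2-0->q3 q2-1->q0 q3-0->q3 q3-1->q3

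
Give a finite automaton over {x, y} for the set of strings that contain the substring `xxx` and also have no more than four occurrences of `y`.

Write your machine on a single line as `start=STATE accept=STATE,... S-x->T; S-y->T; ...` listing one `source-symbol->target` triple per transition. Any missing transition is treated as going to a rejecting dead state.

start=s0; accept=s6,s10,s14,s18,s21; s0-x->s1; s0-y->s2; s1-x->s3; s1-y->s2; s2-x->s4; s2-y->s5; s3-x->s6; s3-y->s2; s4-x->s7; s4-y->s5; s5-x->s8; s5-y->s9; s6-x->s6; s6-y->s10; s7-x->s10; s7-y->s5; s8-x->s11; s8-y->s9; s9-x->s12; s9-y->s13; s10-x->s10; s10-y->s14; s11-x->s14; s11-y->s9; s12-x->s15; s12-y->s13; s13-x->s16; s13-y->s17; s14-x->s14; s14-y->s18; s15-x->s18; s15-y->s13; s16-x->s19; s16-y->s17; s17-x->s20; s17-y->s17; s18-x->s18; s18-y->s21; s19-x->s21; s19-y->s17; s20-x->s22; s20-y->s17; s21-x->s21; s21-y->s23; s22-x->s23; s22-y->s17; s23-x->s23; s23-y->s23

Run two small machines in parallel and take their product. One (4 states) tracks whether and how much of `xxx` has been seen; the other (6 states) tracks the count of `y`s, saturating at 5. Each combined state is a pair, one component from each; accept when both components accept.
With 24 states:
          x    y  
>  s0     s1   s2 
   s1     s3   s2 
   s2     s4   s5 
   s3     s6   s2 
   s4     s7   s5 
   s5     s8   s9 
 * s6     s6  s10 
   s7    s10   s5 
   s8    s11   s9 
   s9    s12  s13 
 * s10   s10  s14 
   s11   s14   s9 
   s12   s15  s13 
   s13   s16  s17 
 * s14   s14  s18 
   s15   s18  s13 
   s16   s19  s17 
   s17   s20  s17 
 * s18   s18  s21 
   s19   s21  s17 
   s20   s22  s17 
 * s21   s21  s23 
   s22   s23  s17 
   s23   s23  s23 
(> = start, * = accepting)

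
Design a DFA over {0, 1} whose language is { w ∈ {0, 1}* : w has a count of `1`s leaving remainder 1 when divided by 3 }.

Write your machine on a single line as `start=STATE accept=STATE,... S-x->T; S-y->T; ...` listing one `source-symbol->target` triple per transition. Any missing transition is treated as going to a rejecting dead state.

Keep the running count of `1`s modulo 3: each `1` advances along the cycle A → B → C → A while other symbols loop. Accept at B.
A 3-state machine:
       0  1 
>  A   A  B 
 * B   B  C 
   C   C  A 
(> = start, * = accepting)

start=A; accept=B; A-0->A; A-1->B; B-0->B; B-1->C; C-0->C; C-1->A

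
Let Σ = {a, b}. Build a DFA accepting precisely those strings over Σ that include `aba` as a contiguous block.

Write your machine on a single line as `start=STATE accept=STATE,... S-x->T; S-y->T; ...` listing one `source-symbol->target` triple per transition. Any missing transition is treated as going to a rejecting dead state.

start=s0; accept=s3; s0-a->s1; s0-b->s0; s1-a->s1; s1-b->s2; s2-a->s3; s2-b->s0; s3-a->s3; s3-b->s3

States s0..s2 record the length of the longest prefix of `aba` that matches the current input suffix. Reaching s3 means `aba` has been seen, and we stay there forever. Accept from s3.
4 states suffice.
        a   b  
>  s0   s1  s0 
   s1   s1  s2 
   s2   s3  s0 
 * s3   s3  s3 
(> = start, * = accepting)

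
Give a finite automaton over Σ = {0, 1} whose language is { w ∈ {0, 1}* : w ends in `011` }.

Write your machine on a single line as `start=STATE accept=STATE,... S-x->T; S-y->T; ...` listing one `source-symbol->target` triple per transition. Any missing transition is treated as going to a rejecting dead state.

Let each state record the length of the longest suffix of the input read so far that is also a prefix of `011`. q1 means the last symbol is `0`; q2 means the last 2 symbols are `01`; q3 means the last 3 symbols are `011`. Accept only at q3, where the string currently ends in `011`.
With 4 states:
        0   1  
>  q0   q1  q0 
   q1   q1  q2 
   q2   q1  q3 
 * q3   q1  q0 
(> = start, * = accepting)

start=q0; accept=q3; q0-0->q1; q0-1->q0; q1-0->q1; q1-1->q2; q2-0->q1; q2-1->q3; q3-0->q1; q3-1->q0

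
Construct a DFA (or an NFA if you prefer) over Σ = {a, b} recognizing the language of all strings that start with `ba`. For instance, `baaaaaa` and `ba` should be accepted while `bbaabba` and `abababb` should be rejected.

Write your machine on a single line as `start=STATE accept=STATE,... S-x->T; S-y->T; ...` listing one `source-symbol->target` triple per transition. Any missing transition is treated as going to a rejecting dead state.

start=S0; accept=S2; S0-a->S3; S0-b->S1; S1-a->S2; S1-b->S3; S2-a->S2; S2-b->S2; S3-a->S3; S3-b->S3

Check the first 2 symbols one by one: S0 through S1 record how many have matched `ba` so far; any wrong symbol goes to the dead state S3. After all 2 match we enter the accepting sink S2.
With 4 states:
        a   b  
>  S0   S3  S1 
   S1   S2  S3 
 * S2   S2  S2 
   S3   S3  S3 
(> = start, * = accepting)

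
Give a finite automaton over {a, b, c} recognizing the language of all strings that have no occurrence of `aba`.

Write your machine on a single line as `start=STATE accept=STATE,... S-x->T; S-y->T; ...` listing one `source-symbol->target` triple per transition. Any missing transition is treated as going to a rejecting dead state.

start=q0; accept=q0,q1,q2; q0-a->q1; q0-b->q0; q0-c->q0; q1-a->q1; q1-b->q2; q1-c->q0; q2-a->q3; q2-b->q0; q2-c->q0; q3-a->q3; q3-b->q3; q3-c->q3

Track partial matches of the forbidden pattern `aba`. State q3 is a dead state reached once `aba` has occurred; every other state accepts. q0 means no part of `aba` is currently matched.
A 4-state machine:
        a   b   c  
>* q0   q1  q0  q0 
 * q1   q1  q2  q0 
 * q2   q3  q0  q0 
   q3   q3  q3  q3 
(> = start, * = accepting)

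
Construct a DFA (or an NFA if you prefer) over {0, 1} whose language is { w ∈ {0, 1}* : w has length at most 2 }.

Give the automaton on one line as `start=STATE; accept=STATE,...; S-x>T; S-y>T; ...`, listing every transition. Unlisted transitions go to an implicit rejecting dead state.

We only need to distinguish lengths 0, 1, …, 2, and '>2'. Chain s0 → s1 → s2 → s3 on every symbol, with s3 looping. Accepting states: {s0, s1, s2}.
4 states suffice.
        0   1  
>* s0   s1  s1 
 * s1   s2  s2 
 * s2   s3  s3 
   s3   s3  s3 
(> = start, * = accepting)

start=s0; accept=s0,s1,s2; s0-0>s1; s0-1>s1; s1-0>s2; s1-1>s2; s2-0>s3; s2-1>s3; s3-0>s3; s3-1>s3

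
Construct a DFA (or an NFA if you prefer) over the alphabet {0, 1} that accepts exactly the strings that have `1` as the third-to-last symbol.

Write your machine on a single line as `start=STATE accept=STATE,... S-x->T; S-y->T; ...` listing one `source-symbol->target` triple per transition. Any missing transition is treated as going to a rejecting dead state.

start=q0; accept=q11,q12,q13,q14; q0-0->q1; q0-1->q2; q1-0->q3; q1-1->q4; q2-0->q5; q2-1->q6; q3-0->q7; q3-1->q8; q4-0->q9; q4-1->q10; q5-0->q11; q5-1->q12; q6-0->q13; q6-1->q14; q7-0->q7; q7-1->q8; q8-0->q9; q8-1->q10; q9-0->q11; q9-1->q12; q10-0->q13; q10-1->q14; q11-0->q7; q11-1->q8; q12-0->q9; q12-1->q10; q13-0->q11; q13-1->q12; q14-0->q13; q14-1->q14

A DFA must remember the last 3 symbols (since which symbol is third-to-last isn't known until the input ends). Use one state per possible window of the last ≤3 symbols; accept from those whose window starts with `1`.
With 15 states:
          0    1  
>  q0     q1   q2 
   q1     q3   q4 
   q2     q5   q6 
   q3     q7   q8 
   q4     q9  q10 
   q5    q11  q12 
   q6    q13  q14 
   q7     q7   q8 
   q8     q9  q10 
   q9    q11  q12 
   q10   q13  q14 
 * q11    q7   q8 
 * q12    q9  q10 
 * q13   q11  q12 
 * q14   q13  q14 
(> = start, * = accepting)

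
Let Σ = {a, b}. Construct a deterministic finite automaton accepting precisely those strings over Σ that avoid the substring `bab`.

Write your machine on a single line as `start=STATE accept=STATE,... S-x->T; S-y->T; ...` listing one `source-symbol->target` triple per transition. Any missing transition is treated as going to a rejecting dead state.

start=S0; accept=S0,S1,S2; S0-a->S0; S0-b->S1; S1-a->S2; S1-b->S1; S2-a->S0; S2-b->S3; S3-a->S3; S3-b->S3

This is the complement of 'contains `bab`'. Use the same substring-matching states — S0 through S3 holding how much of `bab` has just been matched — but flip the accepting set: everything except the trap S3 accepts.
With 4 states:
        a   b  
>* S0   S0  S1 
 * S1   S2  S1 
 * S2   S0  S3 
   S3   S3  S3 
(> = start, * = accepting)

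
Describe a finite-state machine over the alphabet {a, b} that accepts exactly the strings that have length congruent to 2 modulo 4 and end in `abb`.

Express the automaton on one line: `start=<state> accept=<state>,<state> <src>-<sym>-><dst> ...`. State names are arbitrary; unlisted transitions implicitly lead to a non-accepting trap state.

start=q0 accept=q6 q0-a->q1 q0-b->q1 q1-a->q2 q1-b->q2 q2-a->q3 q2-b->q3 q3-a->q4 q3-b->q0 q4-a->q1 q4-b->q5 q5-a->q2 q5-b->q6 q6-a->q3 q6-b->q3

Run two small machines in parallel and take their product. The first has 4 states tracking the input length modulo 4; the second has 4 states tracking how much of the suffix `abb` has currently been matched. A product state is a pair (one from each), accepting exactly when both do. Minimizing collapses redundant product states.
7 states suffice.
        a   b  
>  q0   q1  q1 
   q1   q2  q2 
   q2   q3  q3 
   q3   q4  q0 
   q4   q1  q5 
   q5   q2  q6 
 * q6   q3  q3 
(> = start, * = accepting)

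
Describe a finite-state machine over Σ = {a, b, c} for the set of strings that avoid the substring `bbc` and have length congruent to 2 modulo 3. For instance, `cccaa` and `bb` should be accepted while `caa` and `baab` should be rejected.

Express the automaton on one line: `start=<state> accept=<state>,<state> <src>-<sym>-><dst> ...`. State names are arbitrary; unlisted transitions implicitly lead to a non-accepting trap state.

Handle the two conditions separately and then intersect. One (4 states) tracks partial matches of the forbidden pattern `bbc`; the other (3 states) tracks the input length modulo 3. Each combined state is a pair, one component from each; accept when both components accept. Minimizing collapses redundant product states.
A 10-state machine:
        a   b   c  
>  S0   S1  S2  S1 
   S1   S3  S4  S3 
   S2   S3  S5  S3 
 * S3   S0  S6  S0 
 * S4   S0  S7  S0 
 * S5   S0  S7  S8 
   S6   S1  S9  S1 
   S7   S1  S9  S8 
   S8   S8  S8  S8 
   S9   S3  S5  S8 
(> = start, * = accepting)

start=S0 accept=S3,S4,S5 S0-a->S1 S0-b->S2 S0-c->S1 S1-a->S3 S1-b->S4 S1-c->S3 S2-a->S3 S2-b->S5 S2-c->S3 S3-a->S0 S3-b->S6 S3-c->S0 S4-a->S0 S4-b->S7 S4-c->S0 S5-a->S0 S5-b->S7 S5-c->S8 S6-a->S1 S6-b->S9 S6-c->S1 S7-a->S1 S7-b->S9 S7-c->S8 S8-a->S8 S8-b->S8 S8-c->S8 S9-a->S3 S9-b->S5 S9-c->S8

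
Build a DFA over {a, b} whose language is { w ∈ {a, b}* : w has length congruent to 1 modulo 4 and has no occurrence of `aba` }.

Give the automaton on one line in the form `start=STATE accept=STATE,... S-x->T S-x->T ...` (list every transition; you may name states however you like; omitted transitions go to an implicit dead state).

Handle the two conditions separately and then intersect. One (4 states) tracks the input length modulo 4; the other (4 states) tracks partial matches of the forbidden pattern `aba`. Each combined state is a pair, one component from each; accept when both components accept. Equivalent product states are then merged.
          a    b  
>  q0     q1   q2 
 * q1     q3   q4 
 * q2     q3   q5 
   q3     q6   q7 
   q4     q8   q9 
   q5     q6   q9 
   q6    q10  q11 
   q7     q8   q0 
   q8     q8   q8 
   q9    q10   q0 
   q10    q1  q12 
   q11    q8   q2 
 * q12    q8   q5 
(> = start, * = accepting)

start=q0 accept=q1,q2,q12 q0-a->q1 q0-b->q2 q1-a->q3 q1-b->q4 q2-a->q3 q2-b->q5 q3-a->q6 q3-b->q7 q4-a->q8 q4-b->q9 q5-a->q6 q5-b->q9 q6-a->q10 q6-b->q11 q7-a->q8 q7-b->q0 q8-a->q8 q8-b->q8 q9-a->q10 q9-b->q0 q10-a->q1 q10-b->q12 q11-a->q8 q11-b->q2 q12-a->q8 q12-b->q5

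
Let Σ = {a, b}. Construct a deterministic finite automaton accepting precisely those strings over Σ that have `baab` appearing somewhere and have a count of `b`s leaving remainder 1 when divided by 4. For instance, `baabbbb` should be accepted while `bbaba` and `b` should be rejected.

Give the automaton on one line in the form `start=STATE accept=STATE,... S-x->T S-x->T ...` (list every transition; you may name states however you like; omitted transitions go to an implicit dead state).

start=s0 accept=s19 s0-a->s0 s0-b->s1 s1-a->s2 s1-b->s3 s2-a->s4 s2-b->s3 s3-a->s5 s3-b->s6 s4-a->s7 s4-b->s8 s5-a->s9 s5-b->s6 s6-a->s10 s6-b->s11 s7-a->s7 s7-b->s3 s8-a->s8 s8-b->s12 s9-a->s13 s9-b->s12 s10-a->s14 s10-b->s11 s11-a->s15 s11-b->s1 s12-a->s12 s12-b->s16 s13-a->s13 s13-b->s6 s14-a->s17 s14-b->s16 s15-a->s18 s15-b->s1 s16-a->s16 s16-b->s19 s17-a->s17 s17-b->s11 s18-a->s0 s18-b->s19 s19-a->s19 s19-b->s8

Run two small machines in parallel and take their product. One (5 states) tracks whether and how much of `baab` has been seen; the other (4 states) tracks the count of `b`s modulo 4. Each combined state is a pair, one component from each; accept when both components accept.
20 states suffice.
          a    b  
>  s0     s0   s1 
   s1     s2   s3 
   s2     s4   s3 
   s3     s5   s6 
   s4     s7   s8 
   s5     s9   s6 
   s6    s10  s11 
   s7     s7   s3 
   s8     s8  s12 
   s9    s13  s12 
   s10   s14  s11 
   s11   s15   s1 
   s12   s12  s16 
   s13   s13   s6 
   s14   s17  s16 
   s15   s18   s1 
   s16   s16  s19 
   s17   s17  s11 
   s18    s0  s19 
 * s19   s19   s8 
(> = start, * = accepting)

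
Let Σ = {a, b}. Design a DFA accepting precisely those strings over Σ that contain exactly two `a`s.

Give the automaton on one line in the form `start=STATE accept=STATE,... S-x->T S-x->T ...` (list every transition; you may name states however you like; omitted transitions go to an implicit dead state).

start=s0 accept=s2 s0-a->s1 s0-b->s0 s1-a->s2 s1-b->s1 s2-a->s3 s2-b->s2 s3-a->s3 s3-b->s3

Count `a`s, saturating at 3: states s0 through s2 mean 0 through 2 `a`s seen; s3 means more than 2. Each `a` increments (capped at s3); other symbols loop. Accept from {s2}.
With 4 states:
        a   b  
>  s0   s1  s0 
   s1   s2  s1 
 * s2   s3  s2 
   s3   s3  s3 
(> = start, * = accepting)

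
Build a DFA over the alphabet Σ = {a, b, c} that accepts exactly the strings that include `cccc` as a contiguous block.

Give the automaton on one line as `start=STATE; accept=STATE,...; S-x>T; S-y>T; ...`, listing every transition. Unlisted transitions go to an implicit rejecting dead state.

States s0..s3 record the length of the longest prefix of `cccc` that matches the current input suffix. Reaching s4 means `cccc` has been seen, and we stay there forever. Accept from s4.
A 5-state machine:
        a   b   c  
>  s0   s0  s0  s1 
   s1   s0  s0  s2 
   s2   s0  s0  s3 
   s3   s0  s0  s4 
 * s4   s4  s4  s4 
(> = start, * = accepting)

start=s0; accept=s4; s0-a>s0; s0-b>s0; s0-c>s1; s1-a>s0; s1-b>s0; s1-c>s2; s2-a>s0; s2-b>s0; s2-c>s3; s3-a>s0; s3-b>s0; s3-c>s4; s4-a>s4; s4-b>s4; s4-c>s4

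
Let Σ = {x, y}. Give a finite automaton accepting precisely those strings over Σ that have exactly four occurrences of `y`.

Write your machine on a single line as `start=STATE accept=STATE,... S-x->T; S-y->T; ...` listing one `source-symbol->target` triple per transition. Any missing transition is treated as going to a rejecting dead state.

Only the number of `y`s matters, and only up to 5. Make a chain q0 → q1 → q2 → q3 → q4 → q5 advanced by each `y` (with q5 absorbing); every other symbol self-loops. The accepting set is {q4}.
With 6 states:
        x   y  
>  q0   q0  q1 
   q1   q1  q2 
   q2   q2  q3 
   q3   q3  q4 
 * q4   q4  q5 
   q5   q5  q5 
(> = start, * = accepting)

start=q0; accept=q4; q0-x->q0; q0-y->q1; q1-x->q1; q1-y->q2; q2-x->q2; q2-y->q3; q3-x->q3; q3-y->q4; q4-x->q4; q4-y->q5; q5-x->q5; q5-y->q5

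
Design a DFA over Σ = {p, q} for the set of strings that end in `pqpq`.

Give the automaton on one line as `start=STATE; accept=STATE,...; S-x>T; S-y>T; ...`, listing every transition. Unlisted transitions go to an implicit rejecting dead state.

start=S0; accept=S4; S0-p>S1; S0-q>S0; S1-p>S1; S1-q>S2; S2-p>S3; S2-q>S0; S3-p>S1; S3-q>S4; S4-p>S3; S4-q>S0

Let each state record the length of the longest suffix of the input read so far that is also a prefix of `pqpq`. S1 means the last symbol is `p`; S2 means the last 2 symbols are `pq`; S3 means the last 3 symbols are `pqp`; S4 means the last 4 symbols are `pqpq`. Accept only at S4, where the string currently ends in `pqpq`.
With 5 states:
        p   q  
>  S0   S1  S0 
   S1   S1  S2 
   S2   S3  S0 
   S3   S1  S4 
 * S4   S3  S0 
(> = start, * = accepting)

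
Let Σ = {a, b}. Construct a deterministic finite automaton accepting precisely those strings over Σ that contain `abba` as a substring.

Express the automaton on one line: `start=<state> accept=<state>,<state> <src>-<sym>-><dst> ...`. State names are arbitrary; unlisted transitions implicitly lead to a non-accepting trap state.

start=q0 accept=q4 q0-a->q1 q0-b->q0 q1-a->q1 q1-b->q2 q2-a->q1 q2-b->q3 q3-a->q4 q3-b->q0 q4-a->q4 q4-b->q4

Track how much of `abba` has been matched so far: state q0 is no progress, q4 is the absorbing accept state reached once `abba` has occurred. Intermediate states record partial matches; on a mismatch, fall back to the longest reusable overlap.
        a   b  
>  q0   q1  q0 
   q1   q1  q2 
   q2   q1  q3 
   q3   q4  q0 
 * q4   q4  q4 
(> = start, * = accepting)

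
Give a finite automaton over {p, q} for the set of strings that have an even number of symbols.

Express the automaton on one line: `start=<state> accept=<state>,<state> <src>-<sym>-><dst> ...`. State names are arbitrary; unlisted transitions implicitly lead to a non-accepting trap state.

Count input length modulo 2: every symbol advances one step around the cycle A → B → A. Accept at A.
A 2-state machine:
       p  q 
>* A   B  B 
   B   A  A 
(> = start, * = accepting)

start=A accept=A A-p->B A-q->B B-p->A B-q->A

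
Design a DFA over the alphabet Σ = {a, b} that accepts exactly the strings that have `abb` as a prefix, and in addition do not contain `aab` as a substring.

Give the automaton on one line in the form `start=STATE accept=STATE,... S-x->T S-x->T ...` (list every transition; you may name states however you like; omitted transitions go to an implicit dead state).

start=q0 accept=q4,q5,q6 q0-a->q1 q0-b->q2 q1-a->q2 q1-b->q3 q2-a->q2 q2-b->q2 q3-a->q2 q3-b->q4 q4-a->q5 q4-b->q4 q5-a->q6 q5-b->q4 q6-a->q6 q6-b->q2

Handle the two conditions separately and then intersect. The first has 5 states tracking whether the input so far still matches the prefix `abb`; the second has 4 states tracking partial matches of the forbidden pattern `aab`. A product state is a pair (one from each), accepting exactly when both do. After merging equivalent states the machine shrinks.
        a   b  
>  q0   q1  q2 
   q1   q2  q3 
   q2   q2  q2 
   q3   q2  q4 
 * q4   q5  q4 
 * q5   q6  q4 
 * q6   q6  q2 
(> = start, * = accepting)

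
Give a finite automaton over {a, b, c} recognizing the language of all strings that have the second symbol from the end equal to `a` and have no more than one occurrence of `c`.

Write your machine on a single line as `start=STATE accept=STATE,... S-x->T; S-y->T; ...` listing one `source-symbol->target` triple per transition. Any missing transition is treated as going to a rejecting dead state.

Handle the two conditions separately and then intersect. The first has 13 states tracking the last 2 symbols read; the second has 3 states tracking the count of `c`s, saturating at 2. A product state is a pair (one from each), accepting exactly when both do. Minimizing collapses redundant product states.
9 states suffice.
        a   b   c  
>  q0   q1  q0  q2 
   q1   q3  q4  q5 
   q2   q6  q2  q7 
 * q3   q3  q4  q5 
 * q4   q1  q0  q2 
 * q5   q6  q2  q7 
   q6   q8  q5  q7 
   q7   q7  q7  q7 
 * q8   q8  q5  q7 
(> = start, * = accepting)

start=q0; accept=q3,q4,q5,q8; q0-a->q1; q0-b->q0; q0-c->q2; q1-a->q3; q1-b->q4; q1-c->q5; q2-a->q6; q2-b->q2; q2-c->q7; q3-a->q3; q3-b->q4; q3-c->q5; q4-a->q1; q4-b->q0; q4-c->q2; q5-a->q6; q5-b->q2; q5-c->q7; q6-a->q8; q6-b->q5; q6-c->q7; q7-a->q7; q7-b->q7; q7-c->q7; q8-a->q8; q8-b->q5; q8-c->q7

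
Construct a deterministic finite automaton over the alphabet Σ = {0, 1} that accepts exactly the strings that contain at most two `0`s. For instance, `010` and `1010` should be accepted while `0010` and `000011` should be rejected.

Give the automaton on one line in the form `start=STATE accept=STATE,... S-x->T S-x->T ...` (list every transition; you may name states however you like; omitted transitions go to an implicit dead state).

start=q0 accept=q0,q1,q2 q0-0->q1 q0-1->q0 q1-0->q2 q1-1->q1 q2-0->q3 q2-1->q2 q3-0->q3 q3-1->q3

Count `0`s, saturating at 3: states q0 through q2 mean 0 through 2 `0`s seen; q3 means more than 2. Each `0` increments (capped at q3); other symbols loop. Accept from {q0, q1, q2}.
A 4-state machine:
        0   1  
>* q0   q1  q0 
 * q1   q2  q1 
 * q2   q3  q2 
   q3   q3  q3 
(> = start, * = accepting)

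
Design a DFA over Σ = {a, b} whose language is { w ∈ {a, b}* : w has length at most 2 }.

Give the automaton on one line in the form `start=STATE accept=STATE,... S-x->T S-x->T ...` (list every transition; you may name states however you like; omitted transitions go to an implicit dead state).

We only need to distinguish lengths 0, 1, …, 2, and '>2'. Chain s0 → s1 → s2 → s3 on every symbol, with s3 looping. Accepting states: {s0, s1, s2}.
A 4-state machine:
        a   b  
>* s0   s1  s1 
 * s1   s2  s2 
 * s2   s3  s3 
   s3   s3  s3 
(> = start, * = accepting)

start=s0 accept=s0,s1,s2 s0-a->s1 s0-b->s1 s1-a->s2 s1-b->s2 s2-a->s3 s2-b->s3 s3-a->s3 s3-b->s3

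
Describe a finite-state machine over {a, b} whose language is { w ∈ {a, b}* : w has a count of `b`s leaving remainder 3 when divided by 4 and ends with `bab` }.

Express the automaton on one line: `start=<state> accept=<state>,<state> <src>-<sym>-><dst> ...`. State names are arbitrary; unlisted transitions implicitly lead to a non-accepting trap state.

start=s0 accept=s6 s0-a->s0 s0-b->s1 s1-a->s1 s1-b->s2 s2-a->s3 s2-b->s4 s3-a->s5 s3-b->s6 s4-a->s4 s4-b->s0 s5-a->s5 s5-b->s4 s6-a->s4 s6-b->s0

Handle the two conditions separately and then intersect. The first has 4 states tracking the count of `b`s modulo 4; the second has 4 states tracking how much of the suffix `bab` has currently been matched. A product state is a pair (one from each), accepting exactly when both do. Minimizing collapses redundant product states.
        a   b  
>  s0   s0  s1 
   s1   s1  s2 
   s2   s3  s4 
   s3   s5  s6 
   s4   s4  s0 
   s5   s5  s4 
 * s6   s4  s0 
(> = start, * = accepting)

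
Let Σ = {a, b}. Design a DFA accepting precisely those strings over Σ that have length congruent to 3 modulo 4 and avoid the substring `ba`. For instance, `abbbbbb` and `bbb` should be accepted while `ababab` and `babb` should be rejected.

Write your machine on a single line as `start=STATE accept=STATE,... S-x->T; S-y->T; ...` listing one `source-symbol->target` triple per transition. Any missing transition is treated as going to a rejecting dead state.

start=s0; accept=s6,s7; s0-a->s1; s0-b->s2; s1-a->s3; s1-b->s4; s2-a->s5; s2-b->s4; s3-a->s6; s3-b->s7; s4-a->s5; s4-b->s7; s5-a->s5; s5-b->s5; s6-a->s0; s6-b->s8; s7-a->s5; s7-b->s8; s8-a->s5; s8-b->s2

Build one automaton per condition and run them in lockstep. The first has 4 states tracking the input length modulo 4; the second has 3 states tracking partial matches of the forbidden pattern `ba`. A product state is a pair (one from each), accepting exactly when both do. Minimizing collapses redundant product states.
A 9-state machine:
        a   b  
>  s0   s1  s2 
   s1   s3  s4 
   s2   s5  s4 
   s3   s6  s7 
   s4   s5  s7 
   s5   s5  s5 
 * s6   s0  s8 
 * s7   s5  s8 
   s8   s5  s2 
(> = start, * = accepting)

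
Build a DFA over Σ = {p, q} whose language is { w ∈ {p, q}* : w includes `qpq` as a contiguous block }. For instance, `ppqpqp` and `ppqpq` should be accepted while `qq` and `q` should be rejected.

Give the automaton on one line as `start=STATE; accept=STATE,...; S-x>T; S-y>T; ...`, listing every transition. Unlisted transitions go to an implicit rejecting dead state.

Track how much of `qpq` has been matched so far: state S0 is no progress, S3 is the absorbing accept state reached once `qpq` has occurred. Intermediate states record partial matches; on a mismatch, fall back to the longest reusable overlap.
        p   q  
>  S0   S0  S1 
   S1   S2  S1 
   S2   S0  S3 
 * S3   S3  S3 
(> = start, * = accepting)

start=S0; accept=S3; S0-p>S0; S0-q>S1; S1-p>S2; S1-q>S1; S2-p>S0; S2-q>S3; S3-p>S3; S3-q>S3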